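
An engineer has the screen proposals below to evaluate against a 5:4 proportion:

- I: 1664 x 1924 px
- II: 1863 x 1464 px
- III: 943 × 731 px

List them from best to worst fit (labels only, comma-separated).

I: 1924/1664 ≈ 1.156 → |1.156 − 1.250| = 0.094
II: 1863/1464 ≈ 1.273 → |1.273 − 1.250| = 0.023
III: 943/731 ≈ 1.290 → |1.290 − 1.250| = 0.040

II, III, I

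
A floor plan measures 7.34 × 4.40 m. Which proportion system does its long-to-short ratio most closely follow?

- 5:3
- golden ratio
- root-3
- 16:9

Ratio = 7.34 / 4.40 ≈ 1.668.
Distances: 5:3 1.667 (Δ 0.001); golden ratio 1.618 (Δ 0.050); root-3 1.732 (Δ 0.064); 16:9 1.778 (Δ 0.110).

5:3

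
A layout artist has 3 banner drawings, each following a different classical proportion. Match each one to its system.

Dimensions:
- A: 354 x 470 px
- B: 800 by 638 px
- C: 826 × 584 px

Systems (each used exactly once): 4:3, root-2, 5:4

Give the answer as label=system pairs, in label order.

A = 470/354 ≈ 1.328 → 4:3 (1.333)
B = 800/638 ≈ 1.254 → 5:4 (1.250)
C = 826/584 ≈ 1.414 → root-2 (1.414)

A=4:3, B=5:4, C=root-2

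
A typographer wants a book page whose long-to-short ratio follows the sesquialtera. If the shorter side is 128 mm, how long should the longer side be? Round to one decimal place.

3:2 = 1.50000.
Longer side = 128 × 1.50000 ≈ 192.000 → 192.0 mm.

192.0 mm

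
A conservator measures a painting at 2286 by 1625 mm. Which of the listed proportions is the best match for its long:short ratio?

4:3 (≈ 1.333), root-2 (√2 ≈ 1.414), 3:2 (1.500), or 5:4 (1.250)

root-2

2286/1625 ≈ 1.407. Nearest candidates are root-2 (1.414, off by 0.007) and 4:3 (1.333, off by 0.074).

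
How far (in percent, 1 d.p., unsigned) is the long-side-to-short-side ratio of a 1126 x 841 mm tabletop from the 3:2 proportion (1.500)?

Ratio = 1126 / 841 ≈ 1.3389.
Ideal 3:2 = 1.5000. |1.3389 − 1.5000| / 1.5000 ≈ 10.74% → 10.7%.

10.7%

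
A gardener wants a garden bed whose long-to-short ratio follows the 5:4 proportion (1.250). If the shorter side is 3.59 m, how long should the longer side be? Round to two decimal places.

4.49 m

5:4 = 1.25000.
Longer side = 3.59 × 1.25000 ≈ 4.4875 → 4.49 m.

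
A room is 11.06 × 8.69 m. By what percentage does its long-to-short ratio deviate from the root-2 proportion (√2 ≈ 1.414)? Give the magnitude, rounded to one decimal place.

Ratio = 11.06 / 8.69 ≈ 1.2727.
Ideal root-2 ≈ 1.4142. |1.2727 − 1.4142| / 1.4142 ≈ 10.01% → 10.0%.

10.0%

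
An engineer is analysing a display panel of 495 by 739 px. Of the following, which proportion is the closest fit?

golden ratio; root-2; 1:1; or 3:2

739/495 ≈ 1.493. Nearest candidates are 3:2 (1.500, off by 0.007) and root-2 (1.414, off by 0.079).

3:2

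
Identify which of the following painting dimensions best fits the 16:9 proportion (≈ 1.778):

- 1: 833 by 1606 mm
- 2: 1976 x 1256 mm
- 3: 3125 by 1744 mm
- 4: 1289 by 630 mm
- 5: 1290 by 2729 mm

3

Ratios (long/short): 1 ≈ 1.928; 2 ≈ 1.573; 3 ≈ 1.792; 4 ≈ 2.046; 5 ≈ 2.116.
16:9 ≈ 1.778; option 3 is nearest (Δ 0.014).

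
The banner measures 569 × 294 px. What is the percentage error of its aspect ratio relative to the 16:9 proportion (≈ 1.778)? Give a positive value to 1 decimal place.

8.9%

Ratio = 569 / 294 ≈ 1.9354.
Ideal 16:9 ≈ 1.7778. |1.9354 − 1.7778| / 1.7778 ≈ 8.86% → 8.9%.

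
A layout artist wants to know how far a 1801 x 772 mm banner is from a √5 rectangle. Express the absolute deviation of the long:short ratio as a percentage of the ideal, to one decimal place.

Ratio = 1801 / 772 ≈ 2.3329.
Ideal root-5 ≈ 2.2361. |2.3329 − 2.2361| / 2.2361 ≈ 4.33% → 4.3%.

4.3%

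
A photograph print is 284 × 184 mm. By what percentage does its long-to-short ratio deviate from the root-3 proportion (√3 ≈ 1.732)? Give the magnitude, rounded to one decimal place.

Ratio = 284 / 184 ≈ 1.5435.
Ideal root-3 ≈ 1.7321. |1.5435 − 1.7321| / 1.7321 ≈ 10.89% → 10.9%.

10.9%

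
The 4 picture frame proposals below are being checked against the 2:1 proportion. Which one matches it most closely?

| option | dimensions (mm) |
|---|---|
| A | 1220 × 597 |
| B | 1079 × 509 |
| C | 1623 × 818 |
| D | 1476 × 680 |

Target 2:1 ≈ 2.000.
A: 2.044 (Δ0.044)  B: 2.120 (Δ0.120)  C: 1.984 (Δ0.016)  D: 2.171 (Δ0.171)

C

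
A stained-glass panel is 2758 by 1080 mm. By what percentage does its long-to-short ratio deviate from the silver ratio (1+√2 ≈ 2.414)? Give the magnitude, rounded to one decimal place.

5.8%

Ratio = 2758 / 1080 ≈ 2.5537.
Ideal silver ratio ≈ 2.4142. |2.5537 − 2.4142| / 2.4142 ≈ 5.78% → 5.8%.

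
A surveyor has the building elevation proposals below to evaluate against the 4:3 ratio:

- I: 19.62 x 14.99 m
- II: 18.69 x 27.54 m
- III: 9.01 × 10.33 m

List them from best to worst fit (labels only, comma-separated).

I, II, III

Ratios: I = 19.62 / 14.99 ≈ 1.309; II = 27.54 / 18.69 ≈ 1.474; III = 10.33 / 9.01 ≈ 1.147.
|Δ from 1.333|: I 0.024; II 0.141; III 0.186.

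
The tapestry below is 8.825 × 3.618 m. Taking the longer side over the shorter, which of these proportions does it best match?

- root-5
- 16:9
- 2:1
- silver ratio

silver ratio

Ratio = 8.825 / 3.618 ≈ 2.439.
Distances: root-5 2.236 (Δ 0.203); 16:9 1.778 (Δ 0.661); 2:1 2.000 (Δ 0.439); silver ratio 2.414 (Δ 0.025).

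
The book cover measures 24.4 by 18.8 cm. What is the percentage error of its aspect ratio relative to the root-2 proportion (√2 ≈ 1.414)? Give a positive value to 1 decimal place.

Ratio = 24.4 / 18.8 ≈ 1.2979.
Ideal root-2 ≈ 1.4142. |1.2979 − 1.4142| / 1.4142 ≈ 8.22% → 8.2%.

8.2%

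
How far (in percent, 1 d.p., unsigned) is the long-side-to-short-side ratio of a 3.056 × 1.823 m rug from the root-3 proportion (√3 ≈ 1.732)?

Ratio = 3.056 / 1.823 ≈ 1.6764.
Ideal root-3 ≈ 1.7321. |1.6764 − 1.7321| / 1.7321 ≈ 3.22% → 3.2%.

3.2%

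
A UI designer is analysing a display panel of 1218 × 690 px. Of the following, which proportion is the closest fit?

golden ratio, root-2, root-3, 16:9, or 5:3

16:9

1218/690 ≈ 1.765. Nearest candidates are 16:9 (1.778, off by 0.013) and root-3 (1.732, off by 0.033).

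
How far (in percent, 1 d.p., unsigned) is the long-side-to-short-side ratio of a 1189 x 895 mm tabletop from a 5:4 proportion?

Ratio = 1189 / 895 ≈ 1.3285.
Ideal 5:4 = 1.2500. |1.3285 − 1.2500| / 1.2500 ≈ 6.28% → 6.3%.

6.3%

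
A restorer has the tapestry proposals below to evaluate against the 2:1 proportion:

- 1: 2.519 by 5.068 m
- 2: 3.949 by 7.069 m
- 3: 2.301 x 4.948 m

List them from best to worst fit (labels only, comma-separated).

Ratios: 1 = 5.068 / 2.519 ≈ 2.012; 2 = 7.069 / 3.949 ≈ 1.790; 3 = 4.948 / 2.301 ≈ 2.150.
|Δ from 2.000|: 1 0.012; 2 0.210; 3 0.150.

1, 3, 2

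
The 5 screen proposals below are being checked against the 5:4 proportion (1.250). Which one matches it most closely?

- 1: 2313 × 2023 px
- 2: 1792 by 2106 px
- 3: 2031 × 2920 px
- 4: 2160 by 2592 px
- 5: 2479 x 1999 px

5

Ratios (long/short): 1 ≈ 1.143; 2 ≈ 1.175; 3 ≈ 1.438; 4 ≈ 1.200; 5 ≈ 1.240.
5:4 ≈ 1.250; option 5 is nearest (Δ 0.010).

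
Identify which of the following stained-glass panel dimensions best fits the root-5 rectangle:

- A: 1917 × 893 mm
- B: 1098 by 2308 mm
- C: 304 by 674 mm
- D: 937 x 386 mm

Target root-5 ≈ 2.236.
A: 2.147 (Δ0.089)  B: 2.102 (Δ0.134)  C: 2.217 (Δ0.019)  D: 2.427 (Δ0.191)

C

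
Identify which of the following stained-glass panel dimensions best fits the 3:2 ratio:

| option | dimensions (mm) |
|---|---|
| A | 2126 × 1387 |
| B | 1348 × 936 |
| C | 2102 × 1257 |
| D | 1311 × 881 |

Ratios (long/short): A ≈ 1.533; B ≈ 1.440; C ≈ 1.672; D ≈ 1.488.
3:2 ≈ 1.500; option D is nearest (Δ 0.012).

D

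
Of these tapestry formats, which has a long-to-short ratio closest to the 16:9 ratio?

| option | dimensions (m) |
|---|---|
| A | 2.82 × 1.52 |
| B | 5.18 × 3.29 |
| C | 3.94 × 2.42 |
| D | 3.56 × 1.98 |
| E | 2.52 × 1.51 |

Target 16:9 ≈ 1.778.
A: 1.855 (Δ0.077)  B: 1.574 (Δ0.204)  C: 1.628 (Δ0.150)  D: 1.798 (Δ0.020)  E: 1.669 (Δ0.109)

D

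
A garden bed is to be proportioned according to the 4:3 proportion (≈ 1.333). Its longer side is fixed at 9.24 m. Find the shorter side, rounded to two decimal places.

6.93 m

4:3 ≈ 1.33333.
Shorter side = 9.24 ÷ 1.33333 ≈ 6.9300 → 6.93 m.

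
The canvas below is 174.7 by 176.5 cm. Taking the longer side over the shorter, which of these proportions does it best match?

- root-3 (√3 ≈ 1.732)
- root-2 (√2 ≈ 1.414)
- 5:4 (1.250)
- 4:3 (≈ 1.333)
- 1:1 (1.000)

1:1

176.5/174.7 ≈ 1.010. Nearest candidates are 1:1 (1.000, off by 0.010) and 5:4 (1.250, off by 0.240).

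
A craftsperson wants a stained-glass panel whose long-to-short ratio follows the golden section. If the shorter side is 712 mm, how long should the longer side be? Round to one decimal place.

1152.0 mm

golden ratio ≈ 1.61803.
Longer side = 712 × 1.61803 ≈ 1152.037 → 1152.0 mm.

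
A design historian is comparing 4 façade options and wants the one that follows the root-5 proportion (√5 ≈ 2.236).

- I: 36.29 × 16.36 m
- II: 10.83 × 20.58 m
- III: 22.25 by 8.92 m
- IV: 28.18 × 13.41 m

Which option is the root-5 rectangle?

I

Ratios (long/short): I ≈ 2.218; II ≈ 1.900; III ≈ 2.494; IV ≈ 2.101.
root-5 ≈ 2.236; option I is nearest (Δ 0.018).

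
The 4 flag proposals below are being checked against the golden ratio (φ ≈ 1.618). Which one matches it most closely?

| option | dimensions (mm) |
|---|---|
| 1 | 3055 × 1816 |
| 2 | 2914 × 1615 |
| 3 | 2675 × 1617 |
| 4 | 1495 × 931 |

Ratios (long/short): 1 ≈ 1.682; 2 ≈ 1.804; 3 ≈ 1.654; 4 ≈ 1.606.
golden ratio ≈ 1.618; option 4 is nearest (Δ 0.012).

4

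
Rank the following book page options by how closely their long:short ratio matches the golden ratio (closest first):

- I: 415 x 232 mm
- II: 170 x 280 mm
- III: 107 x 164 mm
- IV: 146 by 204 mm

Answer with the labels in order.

I: 415/232 ≈ 1.789 → |1.789 − 1.618| = 0.171
II: 280/170 ≈ 1.647 → |1.647 − 1.618| = 0.029
III: 164/107 ≈ 1.533 → |1.533 − 1.618| = 0.085
IV: 204/146 ≈ 1.397 → |1.397 − 1.618| = 0.221

II, III, I, IV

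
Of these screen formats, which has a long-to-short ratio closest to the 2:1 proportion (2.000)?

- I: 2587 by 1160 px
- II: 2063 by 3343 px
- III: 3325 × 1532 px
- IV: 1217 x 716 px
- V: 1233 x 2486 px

V

Ratios (long/short): I ≈ 2.230; II ≈ 1.620; III ≈ 2.170; IV ≈ 1.700; V ≈ 2.016.
2:1 ≈ 2.000; option V is nearest (Δ 0.016).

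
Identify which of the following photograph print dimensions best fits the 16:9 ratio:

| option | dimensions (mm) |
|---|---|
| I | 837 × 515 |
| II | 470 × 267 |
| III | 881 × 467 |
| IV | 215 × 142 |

II

Ratios (long/short): I ≈ 1.625; II ≈ 1.760; III ≈ 1.887; IV ≈ 1.514.
16:9 ≈ 1.778; option II is nearest (Δ 0.018).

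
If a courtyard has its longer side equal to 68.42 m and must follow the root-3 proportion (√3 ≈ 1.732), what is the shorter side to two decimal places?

root-3 ≈ 1.73205.
Shorter side = 68.42 ÷ 1.73205 ≈ 39.5023 → 39.50 m.

39.50 m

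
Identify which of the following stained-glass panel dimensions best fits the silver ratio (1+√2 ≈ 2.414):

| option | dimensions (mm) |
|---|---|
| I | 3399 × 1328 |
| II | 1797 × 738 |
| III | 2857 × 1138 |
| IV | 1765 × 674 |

II

Ratios (long/short): I ≈ 2.559; II ≈ 2.435; III ≈ 2.511; IV ≈ 2.619.
silver ratio ≈ 2.414; option II is nearest (Δ 0.021).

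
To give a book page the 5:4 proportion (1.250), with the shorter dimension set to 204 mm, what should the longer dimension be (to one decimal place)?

255.0 mm

5:4 = 1.25000.
Longer side = 204 × 1.25000 ≈ 255.000 → 255.0 mm.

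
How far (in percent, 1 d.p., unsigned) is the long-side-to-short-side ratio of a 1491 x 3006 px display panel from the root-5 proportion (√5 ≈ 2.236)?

Ratio = 3006 / 1491 ≈ 2.0161.
Ideal root-5 ≈ 2.2361. |2.0161 − 2.2361| / 2.2361 ≈ 9.84% → 9.8%.

9.8%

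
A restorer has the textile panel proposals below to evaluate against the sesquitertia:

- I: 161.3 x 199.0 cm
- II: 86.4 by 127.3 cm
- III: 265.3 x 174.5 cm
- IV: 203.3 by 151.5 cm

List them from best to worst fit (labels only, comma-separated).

IV, I, II, III

I: 199.0/161.3 ≈ 1.234 → |1.234 − 1.333| = 0.099
II: 127.3/86.4 ≈ 1.473 → |1.473 − 1.333| = 0.140
III: 265.3/174.5 ≈ 1.520 → |1.520 − 1.333| = 0.187
IV: 203.3/151.5 ≈ 1.342 → |1.342 − 1.333| = 0.009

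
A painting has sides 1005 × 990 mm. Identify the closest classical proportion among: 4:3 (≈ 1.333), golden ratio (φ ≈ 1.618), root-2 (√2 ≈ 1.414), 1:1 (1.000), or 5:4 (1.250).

Ratio = 1005 / 990 ≈ 1.015.
Distances: 4:3 1.333 (Δ 0.318); golden ratio 1.618 (Δ 0.603); root-2 1.414 (Δ 0.399); 1:1 1.000 (Δ 0.015); 5:4 1.250 (Δ 0.235).

1:1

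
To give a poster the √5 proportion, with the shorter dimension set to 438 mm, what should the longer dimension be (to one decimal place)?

root-5 ≈ 2.23607.
Longer side = 438 × 2.23607 ≈ 979.399 → 979.4 mm.

979.4 mm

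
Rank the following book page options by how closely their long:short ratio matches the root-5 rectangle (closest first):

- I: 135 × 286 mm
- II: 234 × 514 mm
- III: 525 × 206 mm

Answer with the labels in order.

II, I, III

Ratios: I = 286 / 135 ≈ 2.119; II = 514 / 234 ≈ 2.197; III = 525 / 206 ≈ 2.549.
|Δ from 2.236|: I 0.117; II 0.039; III 0.313.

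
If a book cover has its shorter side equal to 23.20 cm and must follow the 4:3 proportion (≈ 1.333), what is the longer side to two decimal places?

30.93 cm

4:3 ≈ 1.33333.
Longer side = 23.20 × 1.33333 ≈ 30.9333 → 30.93 cm.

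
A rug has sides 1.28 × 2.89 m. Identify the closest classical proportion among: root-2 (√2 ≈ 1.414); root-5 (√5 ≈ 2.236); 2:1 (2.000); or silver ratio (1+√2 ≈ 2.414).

Ratio = 2.89 / 1.28 ≈ 2.258.
Distances: root-2 1.414 (Δ 0.844); root-5 2.236 (Δ 0.022); 2:1 2.000 (Δ 0.258); silver ratio 2.414 (Δ 0.156).

root-5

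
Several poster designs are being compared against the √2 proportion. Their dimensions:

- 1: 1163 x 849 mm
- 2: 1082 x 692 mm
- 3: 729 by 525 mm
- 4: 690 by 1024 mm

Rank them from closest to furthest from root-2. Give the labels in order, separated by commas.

Ratios: 1 = 1163 / 849 ≈ 1.370; 2 = 1082 / 692 ≈ 1.564; 3 = 729 / 525 ≈ 1.389; 4 = 1024 / 690 ≈ 1.484.
|Δ from 1.414|: 1 0.044; 2 0.150; 3 0.025; 4 0.070.

3, 1, 4, 2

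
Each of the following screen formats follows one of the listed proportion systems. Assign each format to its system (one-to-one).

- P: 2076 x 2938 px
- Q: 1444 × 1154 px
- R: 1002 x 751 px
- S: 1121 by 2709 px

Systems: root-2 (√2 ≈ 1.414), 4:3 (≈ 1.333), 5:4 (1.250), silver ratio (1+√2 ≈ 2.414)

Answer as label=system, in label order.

P=root-2, Q=5:4, R=4:3, S=silver ratio

Ratios: P ≈ 1.415; Q ≈ 1.251; R ≈ 1.334; S ≈ 2.417.
Targets: root-2 ≈ 1.414; 4:3 ≈ 1.333; 5:4 ≈ 1.250; silver ratio ≈ 2.414.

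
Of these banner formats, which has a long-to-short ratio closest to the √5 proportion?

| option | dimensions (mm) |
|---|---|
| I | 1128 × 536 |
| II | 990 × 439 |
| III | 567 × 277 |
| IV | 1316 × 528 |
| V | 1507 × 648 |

Target root-5 ≈ 2.236.
I: 2.104 (Δ0.132)  II: 2.255 (Δ0.019)  III: 2.047 (Δ0.189)  IV: 2.492 (Δ0.256)  V: 2.326 (Δ0.090)

II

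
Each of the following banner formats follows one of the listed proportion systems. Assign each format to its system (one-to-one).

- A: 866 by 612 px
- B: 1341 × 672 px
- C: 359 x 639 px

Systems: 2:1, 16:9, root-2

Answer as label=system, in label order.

A = 866/612 ≈ 1.415 → root-2 (1.414)
B = 1341/672 ≈ 1.996 → 2:1 (2.000)
C = 639/359 ≈ 1.780 → 16:9 (1.778)

A=root-2, B=2:1, C=16:9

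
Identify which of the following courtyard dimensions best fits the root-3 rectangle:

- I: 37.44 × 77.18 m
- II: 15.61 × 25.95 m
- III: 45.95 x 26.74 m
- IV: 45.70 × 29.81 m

Target root-3 ≈ 1.732.
I: 2.061 (Δ0.329)  II: 1.662 (Δ0.070)  III: 1.718 (Δ0.014)  IV: 1.533 (Δ0.199)

III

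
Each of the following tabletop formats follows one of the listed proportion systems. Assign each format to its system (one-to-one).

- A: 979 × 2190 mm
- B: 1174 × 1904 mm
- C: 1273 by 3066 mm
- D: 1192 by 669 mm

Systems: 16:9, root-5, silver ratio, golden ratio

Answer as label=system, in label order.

A = 2190/979 ≈ 2.237 → root-5 (2.236)
B = 1904/1174 ≈ 1.622 → golden ratio (1.618)
C = 3066/1273 ≈ 2.408 → silver ratio (2.414)
D = 1192/669 ≈ 1.782 → 16:9 (1.778)

A=root-5, B=golden ratio, C=silver ratio, D=16:9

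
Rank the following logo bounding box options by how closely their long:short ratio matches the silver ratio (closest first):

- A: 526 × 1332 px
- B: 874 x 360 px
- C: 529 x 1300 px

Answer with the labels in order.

Ratios: A = 1332 / 526 ≈ 2.532; B = 874 / 360 ≈ 2.428; C = 1300 / 529 ≈ 2.457.
|Δ from 2.414|: A 0.118; B 0.014; C 0.043.

B, C, A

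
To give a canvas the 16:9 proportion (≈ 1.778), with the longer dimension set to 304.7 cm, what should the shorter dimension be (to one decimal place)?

16:9 ≈ 1.77778.
Shorter side = 304.7 ÷ 1.77778 ≈ 171.394 → 171.4 cm.

171.4 cm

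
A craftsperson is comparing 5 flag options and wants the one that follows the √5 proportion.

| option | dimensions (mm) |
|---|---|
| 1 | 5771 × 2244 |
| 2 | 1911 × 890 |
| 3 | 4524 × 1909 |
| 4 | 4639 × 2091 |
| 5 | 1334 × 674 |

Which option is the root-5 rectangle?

4

Target root-5 ≈ 2.236.
1: 2.572 (Δ0.336)  2: 2.147 (Δ0.089)  3: 2.370 (Δ0.134)  4: 2.219 (Δ0.017)  5: 1.979 (Δ0.257)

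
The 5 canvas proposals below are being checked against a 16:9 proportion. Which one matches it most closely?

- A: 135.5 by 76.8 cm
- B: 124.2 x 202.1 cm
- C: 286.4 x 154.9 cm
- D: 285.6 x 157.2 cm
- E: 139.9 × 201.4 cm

A

Ratios (long/short): A ≈ 1.764; B ≈ 1.627; C ≈ 1.849; D ≈ 1.817; E ≈ 1.440.
16:9 ≈ 1.778; option A is nearest (Δ 0.014).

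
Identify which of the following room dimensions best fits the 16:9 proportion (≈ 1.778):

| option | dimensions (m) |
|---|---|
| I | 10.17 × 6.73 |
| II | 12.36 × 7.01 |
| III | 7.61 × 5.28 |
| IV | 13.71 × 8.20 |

II

Target 16:9 ≈ 1.778.
I: 1.511 (Δ0.267)  II: 1.763 (Δ0.015)  III: 1.441 (Δ0.337)  IV: 1.672 (Δ0.106)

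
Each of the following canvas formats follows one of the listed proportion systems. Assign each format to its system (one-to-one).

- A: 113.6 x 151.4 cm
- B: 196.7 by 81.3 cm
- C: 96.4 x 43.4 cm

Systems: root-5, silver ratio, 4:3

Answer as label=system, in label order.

A=4:3, B=silver ratio, C=root-5

A = 151.4/113.6 ≈ 1.333 → 4:3 (1.333)
B = 196.7/81.3 ≈ 2.419 → silver ratio (2.414)
C = 96.4/43.4 ≈ 2.221 → root-5 (2.236)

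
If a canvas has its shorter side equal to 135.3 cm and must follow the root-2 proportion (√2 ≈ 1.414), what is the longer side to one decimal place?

191.3 cm

root-2 ≈ 1.41421.
Longer side = 135.3 × 1.41421 ≈ 191.343 → 191.3 cm.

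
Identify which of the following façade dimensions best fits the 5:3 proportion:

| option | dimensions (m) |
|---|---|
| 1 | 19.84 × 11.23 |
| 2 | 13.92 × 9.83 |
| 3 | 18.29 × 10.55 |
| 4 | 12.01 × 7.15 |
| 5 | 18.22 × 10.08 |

4

Target 5:3 ≈ 1.667.
1: 1.767 (Δ0.100)  2: 1.416 (Δ0.251)  3: 1.734 (Δ0.067)  4: 1.680 (Δ0.013)  5: 1.808 (Δ0.141)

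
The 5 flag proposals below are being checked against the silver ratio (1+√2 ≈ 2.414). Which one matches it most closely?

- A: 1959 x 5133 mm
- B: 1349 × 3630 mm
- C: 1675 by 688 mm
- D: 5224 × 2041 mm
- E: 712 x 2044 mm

C

Target silver ratio ≈ 2.414.
A: 2.620 (Δ0.206)  B: 2.691 (Δ0.277)  C: 2.435 (Δ0.021)  D: 2.560 (Δ0.146)  E: 2.871 (Δ0.457)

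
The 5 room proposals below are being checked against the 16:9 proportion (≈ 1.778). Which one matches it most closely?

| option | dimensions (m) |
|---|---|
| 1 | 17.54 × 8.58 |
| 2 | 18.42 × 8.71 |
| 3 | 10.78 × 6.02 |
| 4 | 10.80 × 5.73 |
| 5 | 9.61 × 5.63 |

Target 16:9 ≈ 1.778.
1: 2.044 (Δ0.266)  2: 2.115 (Δ0.337)  3: 1.791 (Δ0.013)  4: 1.885 (Δ0.107)  5: 1.707 (Δ0.071)

3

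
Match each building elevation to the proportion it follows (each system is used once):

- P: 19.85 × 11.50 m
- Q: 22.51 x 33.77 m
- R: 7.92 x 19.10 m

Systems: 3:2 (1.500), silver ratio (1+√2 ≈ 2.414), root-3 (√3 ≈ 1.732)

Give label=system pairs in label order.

Ratios: P ≈ 1.726; Q ≈ 1.500; R ≈ 2.412.
Targets: 3:2 ≈ 1.500; silver ratio ≈ 2.414; root-3 ≈ 1.732.

P=root-3, Q=3:2, R=silver ratio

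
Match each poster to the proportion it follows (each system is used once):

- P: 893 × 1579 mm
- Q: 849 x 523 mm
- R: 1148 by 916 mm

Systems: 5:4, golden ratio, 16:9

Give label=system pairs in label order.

P=16:9, Q=golden ratio, R=5:4

Ratios: P ≈ 1.768; Q ≈ 1.623; R ≈ 1.253.
Targets: 5:4 ≈ 1.250; golden ratio ≈ 1.618; 16:9 ≈ 1.778.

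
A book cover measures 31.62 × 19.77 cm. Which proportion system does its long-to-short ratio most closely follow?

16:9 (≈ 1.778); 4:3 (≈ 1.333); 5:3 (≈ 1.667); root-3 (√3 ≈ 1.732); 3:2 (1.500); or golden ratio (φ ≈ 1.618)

golden ratio

Ratio = 31.62 / 19.77 ≈ 1.599.
Distances: 16:9 1.778 (Δ 0.179); 4:3 1.333 (Δ 0.266); 5:3 1.667 (Δ 0.068); root-3 1.732 (Δ 0.133); 3:2 1.500 (Δ 0.099); golden ratio 1.618 (Δ 0.019).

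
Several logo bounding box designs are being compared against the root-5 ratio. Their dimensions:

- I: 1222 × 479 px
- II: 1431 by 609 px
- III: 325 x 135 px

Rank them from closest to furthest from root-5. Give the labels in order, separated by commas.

Ratios: I = 1222 / 479 ≈ 2.551; II = 1431 / 609 ≈ 2.350; III = 325 / 135 ≈ 2.407.
|Δ from 2.236|: I 0.315; II 0.114; III 0.171.

II, III, I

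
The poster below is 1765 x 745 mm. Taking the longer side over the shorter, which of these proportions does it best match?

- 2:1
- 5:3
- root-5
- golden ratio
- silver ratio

silver ratio

1765/745 ≈ 2.369. Nearest candidates are silver ratio (2.414, off by 0.045) and root-5 (2.236, off by 0.133).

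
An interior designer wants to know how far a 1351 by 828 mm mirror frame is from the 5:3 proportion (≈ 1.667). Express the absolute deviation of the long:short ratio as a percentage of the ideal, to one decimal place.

2.1%

Ratio = 1351 / 828 ≈ 1.6316.
Ideal 5:3 ≈ 1.6667. |1.6316 − 1.6667| / 1.6667 ≈ 2.11% → 2.1%.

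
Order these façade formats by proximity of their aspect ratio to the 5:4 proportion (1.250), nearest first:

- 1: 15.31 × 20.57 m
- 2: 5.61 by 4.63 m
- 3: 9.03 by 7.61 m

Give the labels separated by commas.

1: 20.57/15.31 ≈ 1.344 → |1.344 − 1.250| = 0.094
2: 5.61/4.63 ≈ 1.212 → |1.212 − 1.250| = 0.038
3: 9.03/7.61 ≈ 1.187 → |1.187 − 1.250| = 0.063

2, 3, 1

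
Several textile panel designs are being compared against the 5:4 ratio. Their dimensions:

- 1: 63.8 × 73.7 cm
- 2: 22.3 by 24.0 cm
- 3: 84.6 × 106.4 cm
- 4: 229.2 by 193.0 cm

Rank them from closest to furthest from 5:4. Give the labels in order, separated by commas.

3, 4, 1, 2

1: 73.7/63.8 ≈ 1.155 → |1.155 − 1.250| = 0.095
2: 24.0/22.3 ≈ 1.076 → |1.076 − 1.250| = 0.174
3: 106.4/84.6 ≈ 1.258 → |1.258 − 1.250| = 0.008
4: 229.2/193.0 ≈ 1.188 → |1.188 − 1.250| = 0.062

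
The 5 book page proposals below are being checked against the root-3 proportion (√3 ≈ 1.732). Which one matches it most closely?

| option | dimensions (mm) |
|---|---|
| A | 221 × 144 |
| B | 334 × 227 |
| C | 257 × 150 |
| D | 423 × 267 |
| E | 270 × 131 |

C

Target root-3 ≈ 1.732.
A: 1.535 (Δ0.197)  B: 1.471 (Δ0.261)  C: 1.713 (Δ0.019)  D: 1.584 (Δ0.148)  E: 2.061 (Δ0.329)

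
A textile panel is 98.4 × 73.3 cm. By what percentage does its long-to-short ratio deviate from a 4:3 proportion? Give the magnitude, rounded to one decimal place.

0.7%

Ratio = 98.4 / 73.3 ≈ 1.3424.
Ideal 4:3 ≈ 1.3333. |1.3424 − 1.3333| / 1.3333 ≈ 0.68% → 0.7%.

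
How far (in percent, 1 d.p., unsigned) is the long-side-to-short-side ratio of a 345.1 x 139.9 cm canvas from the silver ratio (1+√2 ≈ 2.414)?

2.2%

Ratio = 345.1 / 139.9 ≈ 2.4668.
Ideal silver ratio ≈ 2.4142. |2.4668 − 2.4142| / 2.4142 ≈ 2.18% → 2.2%.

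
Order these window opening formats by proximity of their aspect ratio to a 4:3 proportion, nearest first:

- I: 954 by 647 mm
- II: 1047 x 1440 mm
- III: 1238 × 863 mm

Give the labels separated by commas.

II, III, I

I: 954/647 ≈ 1.474 → |1.474 − 1.333| = 0.141
II: 1440/1047 ≈ 1.375 → |1.375 − 1.333| = 0.042
III: 1238/863 ≈ 1.435 → |1.435 − 1.333| = 0.102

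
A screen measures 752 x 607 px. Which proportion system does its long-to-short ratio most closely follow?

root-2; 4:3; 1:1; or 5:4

752/607 ≈ 1.239. Nearest candidates are 5:4 (1.250, off by 0.011) and 4:3 (1.333, off by 0.094).

5:4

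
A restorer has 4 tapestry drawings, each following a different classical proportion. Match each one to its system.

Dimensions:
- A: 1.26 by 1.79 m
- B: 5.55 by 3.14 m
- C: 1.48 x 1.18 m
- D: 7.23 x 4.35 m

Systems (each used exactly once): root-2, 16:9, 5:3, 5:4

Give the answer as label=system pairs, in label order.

A=root-2, B=16:9, C=5:4, D=5:3

Ratios: A ≈ 1.421; B ≈ 1.768; C ≈ 1.254; D ≈ 1.662.
Targets: root-2 ≈ 1.414; 16:9 ≈ 1.778; 5:3 ≈ 1.667; 5:4 ≈ 1.250.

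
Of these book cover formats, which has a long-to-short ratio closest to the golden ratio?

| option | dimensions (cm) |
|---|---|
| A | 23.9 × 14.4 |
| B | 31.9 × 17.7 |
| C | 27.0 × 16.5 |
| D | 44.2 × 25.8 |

C

Ratios (long/short): A ≈ 1.660; B ≈ 1.802; C ≈ 1.636; D ≈ 1.713.
golden ratio ≈ 1.618; option C is nearest (Δ 0.018).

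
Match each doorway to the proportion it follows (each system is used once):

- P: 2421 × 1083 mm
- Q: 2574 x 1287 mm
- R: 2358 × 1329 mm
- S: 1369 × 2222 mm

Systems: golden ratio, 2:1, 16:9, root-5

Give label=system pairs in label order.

P=root-5, Q=2:1, R=16:9, S=golden ratio

Ratios: P ≈ 2.235; Q ≈ 2.000; R ≈ 1.774; S ≈ 1.623.
Targets: golden ratio ≈ 1.618; 2:1 ≈ 2.000; 16:9 ≈ 1.778; root-5 ≈ 2.236.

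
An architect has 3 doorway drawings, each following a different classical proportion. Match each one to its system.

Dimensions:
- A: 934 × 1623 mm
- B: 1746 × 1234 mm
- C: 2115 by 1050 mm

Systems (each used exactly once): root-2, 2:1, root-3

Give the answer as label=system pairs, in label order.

A = 1623/934 ≈ 1.738 → root-3 (1.732)
B = 1746/1234 ≈ 1.415 → root-2 (1.414)
C = 2115/1050 ≈ 2.014 → 2:1 (2.000)

A=root-3, B=root-2, C=2:1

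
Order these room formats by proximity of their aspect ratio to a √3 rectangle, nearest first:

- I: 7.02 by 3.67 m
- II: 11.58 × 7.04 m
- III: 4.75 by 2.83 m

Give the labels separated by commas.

III, II, I

Ratios: I = 7.02 / 3.67 ≈ 1.913; II = 11.58 / 7.04 ≈ 1.645; III = 4.75 / 2.83 ≈ 1.678.
|Δ from 1.732|: I 0.181; II 0.087; III 0.054.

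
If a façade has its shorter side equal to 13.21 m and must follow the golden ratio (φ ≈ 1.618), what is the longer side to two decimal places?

golden ratio ≈ 1.61803.
Longer side = 13.21 × 1.61803 ≈ 21.3742 → 21.37 m.

21.37 m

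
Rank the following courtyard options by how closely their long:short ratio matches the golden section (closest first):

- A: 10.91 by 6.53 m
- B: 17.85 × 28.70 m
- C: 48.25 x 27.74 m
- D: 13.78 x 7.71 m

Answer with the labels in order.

B, A, C, D

Ratios: A = 10.91 / 6.53 ≈ 1.671; B = 28.70 / 17.85 ≈ 1.608; C = 48.25 / 27.74 ≈ 1.739; D = 13.78 / 7.71 ≈ 1.787.
|Δ from 1.618|: A 0.053; B 0.010; C 0.121; D 0.169.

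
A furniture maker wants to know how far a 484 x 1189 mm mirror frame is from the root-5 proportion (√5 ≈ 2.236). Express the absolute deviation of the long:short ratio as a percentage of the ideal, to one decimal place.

Ratio = 1189 / 484 ≈ 2.4566.
Ideal root-5 ≈ 2.2361. |2.4566 − 2.2361| / 2.2361 ≈ 9.86% → 9.9%.

9.9%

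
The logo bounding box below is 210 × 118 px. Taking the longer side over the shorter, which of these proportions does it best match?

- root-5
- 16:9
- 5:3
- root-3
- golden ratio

Ratio = 210 / 118 ≈ 1.780.
Distances: root-5 2.236 (Δ 0.456); 16:9 1.778 (Δ 0.002); 5:3 1.667 (Δ 0.113); root-3 1.732 (Δ 0.048); golden ratio 1.618 (Δ 0.162).

16:9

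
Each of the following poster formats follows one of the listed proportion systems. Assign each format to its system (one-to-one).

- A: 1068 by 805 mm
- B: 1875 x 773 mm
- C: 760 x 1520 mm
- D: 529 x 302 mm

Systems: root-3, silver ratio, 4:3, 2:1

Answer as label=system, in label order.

A=4:3, B=silver ratio, C=2:1, D=root-3

A = 1068/805 ≈ 1.327 → 4:3 (1.333)
B = 1875/773 ≈ 2.426 → silver ratio (2.414)
C = 1520/760 ≈ 2.000 → 2:1 (2.000)
D = 529/302 ≈ 1.752 → root-3 (1.732)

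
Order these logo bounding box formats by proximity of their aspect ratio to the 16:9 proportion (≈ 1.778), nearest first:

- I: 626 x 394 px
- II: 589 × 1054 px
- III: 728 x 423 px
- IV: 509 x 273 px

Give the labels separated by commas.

Ratios: I = 626 / 394 ≈ 1.589; II = 1054 / 589 ≈ 1.789; III = 728 / 423 ≈ 1.721; IV = 509 / 273 ≈ 1.864.
|Δ from 1.778|: I 0.189; II 0.011; III 0.057; IV 0.086.

II, III, IV, I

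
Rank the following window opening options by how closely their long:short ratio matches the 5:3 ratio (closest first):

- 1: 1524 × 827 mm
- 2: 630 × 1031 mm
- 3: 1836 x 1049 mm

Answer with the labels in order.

1: 1524/827 ≈ 1.843 → |1.843 − 1.667| = 0.176
2: 1031/630 ≈ 1.637 → |1.637 − 1.667| = 0.030
3: 1836/1049 ≈ 1.750 → |1.750 − 1.667| = 0.083

2, 3, 1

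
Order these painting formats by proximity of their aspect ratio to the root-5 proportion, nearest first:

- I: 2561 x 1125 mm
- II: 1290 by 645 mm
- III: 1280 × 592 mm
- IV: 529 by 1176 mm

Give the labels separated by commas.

I: 2561/1125 ≈ 2.276 → |2.276 − 2.236| = 0.040
II: 1290/645 ≈ 2.000 → |2.000 − 2.236| = 0.236
III: 1280/592 ≈ 2.162 → |2.162 − 2.236| = 0.074
IV: 1176/529 ≈ 2.223 → |2.223 − 2.236| = 0.013

IV, I, III, II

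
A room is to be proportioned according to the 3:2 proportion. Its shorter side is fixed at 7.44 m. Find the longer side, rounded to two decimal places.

11.16 m

3:2 = 1.50000.
Longer side = 7.44 × 1.50000 ≈ 11.1600 → 11.16 m.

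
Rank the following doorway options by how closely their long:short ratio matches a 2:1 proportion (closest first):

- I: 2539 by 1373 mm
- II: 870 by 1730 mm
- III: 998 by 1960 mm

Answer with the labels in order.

Ratios: I = 2539 / 1373 ≈ 1.849; II = 1730 / 870 ≈ 1.989; III = 1960 / 998 ≈ 1.964.
|Δ from 2.000|: I 0.151; II 0.011; III 0.036.

II, III, I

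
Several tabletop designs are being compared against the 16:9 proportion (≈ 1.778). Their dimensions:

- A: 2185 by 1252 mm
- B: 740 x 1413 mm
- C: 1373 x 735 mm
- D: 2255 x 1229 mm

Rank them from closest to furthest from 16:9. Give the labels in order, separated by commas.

A: 2185/1252 ≈ 1.745 → |1.745 − 1.778| = 0.033
B: 1413/740 ≈ 1.909 → |1.909 − 1.778| = 0.131
C: 1373/735 ≈ 1.868 → |1.868 − 1.778| = 0.090
D: 2255/1229 ≈ 1.835 → |1.835 − 1.778| = 0.057

A, D, C, B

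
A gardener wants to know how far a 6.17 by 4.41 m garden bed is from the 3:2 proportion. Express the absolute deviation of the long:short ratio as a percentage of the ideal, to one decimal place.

Ratio = 6.17 / 4.41 ≈ 1.3991.
Ideal 3:2 = 1.5000. |1.3991 − 1.5000| / 1.5000 ≈ 6.73% → 6.7%.

6.7%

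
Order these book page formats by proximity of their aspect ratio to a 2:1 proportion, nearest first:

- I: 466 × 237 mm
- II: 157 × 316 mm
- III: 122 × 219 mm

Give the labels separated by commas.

II, I, III

Ratios: I = 466 / 237 ≈ 1.966; II = 316 / 157 ≈ 2.013; III = 219 / 122 ≈ 1.795.
|Δ from 2.000|: I 0.034; II 0.013; III 0.205.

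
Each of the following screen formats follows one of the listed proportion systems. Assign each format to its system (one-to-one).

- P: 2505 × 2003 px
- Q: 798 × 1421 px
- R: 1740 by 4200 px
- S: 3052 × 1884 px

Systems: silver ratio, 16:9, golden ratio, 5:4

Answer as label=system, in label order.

P=5:4, Q=16:9, R=silver ratio, S=golden ratio

P = 2505/2003 ≈ 1.251 → 5:4 (1.250)
Q = 1421/798 ≈ 1.781 → 16:9 (1.778)
R = 4200/1740 ≈ 2.414 → silver ratio (2.414)
S = 3052/1884 ≈ 1.620 → golden ratio (1.618)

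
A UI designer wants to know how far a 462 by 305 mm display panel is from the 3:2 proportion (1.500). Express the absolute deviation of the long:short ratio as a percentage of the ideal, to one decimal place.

Ratio = 462 / 305 ≈ 1.5148.
Ideal 3:2 = 1.5000. |1.5148 − 1.5000| / 1.5000 ≈ 0.99% → 1.0%.

1.0%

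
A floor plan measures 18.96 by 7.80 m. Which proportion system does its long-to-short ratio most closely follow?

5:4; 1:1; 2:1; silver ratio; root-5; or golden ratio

silver ratio

Ratio = 18.96 / 7.80 ≈ 2.431.
Distances: 5:4 1.250 (Δ 1.181); 1:1 1.000 (Δ 1.431); 2:1 2.000 (Δ 0.431); silver ratio 2.414 (Δ 0.017); root-5 2.236 (Δ 0.195); golden ratio 1.618 (Δ 0.813).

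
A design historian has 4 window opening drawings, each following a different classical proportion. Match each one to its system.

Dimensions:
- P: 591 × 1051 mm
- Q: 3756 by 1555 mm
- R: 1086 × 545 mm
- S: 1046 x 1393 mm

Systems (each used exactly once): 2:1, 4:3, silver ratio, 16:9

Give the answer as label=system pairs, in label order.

P=16:9, Q=silver ratio, R=2:1, S=4:3

Ratios: P ≈ 1.778; Q ≈ 2.415; R ≈ 1.993; S ≈ 1.332.
Targets: 2:1 ≈ 2.000; 4:3 ≈ 1.333; silver ratio ≈ 2.414; 16:9 ≈ 1.778.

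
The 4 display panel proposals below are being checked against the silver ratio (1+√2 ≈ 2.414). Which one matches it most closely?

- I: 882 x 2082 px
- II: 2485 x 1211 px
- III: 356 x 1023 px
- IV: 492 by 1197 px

IV

Ratios (long/short): I ≈ 2.361; II ≈ 2.052; III ≈ 2.874; IV ≈ 2.433.
silver ratio ≈ 2.414; option IV is nearest (Δ 0.019).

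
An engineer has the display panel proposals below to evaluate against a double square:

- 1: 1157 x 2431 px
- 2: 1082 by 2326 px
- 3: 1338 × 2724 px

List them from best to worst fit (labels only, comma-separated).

3, 1, 2

1: 2431/1157 ≈ 2.101 → |2.101 − 2.000| = 0.101
2: 2326/1082 ≈ 2.150 → |2.150 − 2.000| = 0.150
3: 2724/1338 ≈ 2.036 → |2.036 − 2.000| = 0.036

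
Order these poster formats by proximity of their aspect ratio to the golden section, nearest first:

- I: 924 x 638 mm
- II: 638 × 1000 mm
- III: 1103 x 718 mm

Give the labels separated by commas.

II, III, I

Ratios: I = 924 / 638 ≈ 1.448; II = 1000 / 638 ≈ 1.567; III = 1103 / 718 ≈ 1.536.
|Δ from 1.618|: I 0.170; II 0.051; III 0.082.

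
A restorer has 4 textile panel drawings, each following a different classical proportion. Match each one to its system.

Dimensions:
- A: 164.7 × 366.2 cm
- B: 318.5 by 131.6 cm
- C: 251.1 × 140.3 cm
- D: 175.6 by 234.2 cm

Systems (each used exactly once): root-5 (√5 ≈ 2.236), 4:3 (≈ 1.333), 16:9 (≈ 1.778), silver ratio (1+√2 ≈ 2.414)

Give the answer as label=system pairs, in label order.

A=root-5, B=silver ratio, C=16:9, D=4:3

A = 366.2/164.7 ≈ 2.223 → root-5 (2.236)
B = 318.5/131.6 ≈ 2.420 → silver ratio (2.414)
C = 251.1/140.3 ≈ 1.790 → 16:9 (1.778)
D = 234.2/175.6 ≈ 1.334 → 4:3 (1.333)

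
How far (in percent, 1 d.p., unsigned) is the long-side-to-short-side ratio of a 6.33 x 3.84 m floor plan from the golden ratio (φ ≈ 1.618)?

1.9%

Ratio = 6.33 / 3.84 ≈ 1.6484.
Ideal golden ratio ≈ 1.6180. |1.6484 − 1.6180| / 1.6180 ≈ 1.88% → 1.9%.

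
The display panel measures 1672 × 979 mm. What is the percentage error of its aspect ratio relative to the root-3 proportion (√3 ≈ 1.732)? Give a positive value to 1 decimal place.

1.4%

Ratio = 1672 / 979 ≈ 1.7079.
Ideal root-3 ≈ 1.7321. |1.7079 − 1.7321| / 1.7321 ≈ 1.40% → 1.4%.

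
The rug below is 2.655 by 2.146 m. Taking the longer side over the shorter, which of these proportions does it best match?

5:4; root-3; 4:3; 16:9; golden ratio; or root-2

5:4

2.655/2.146 ≈ 1.237. Nearest candidates are 5:4 (1.250, off by 0.013) and 4:3 (1.333, off by 0.096).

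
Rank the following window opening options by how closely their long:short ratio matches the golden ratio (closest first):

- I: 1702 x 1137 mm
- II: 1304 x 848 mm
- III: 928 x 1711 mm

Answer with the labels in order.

II, I, III

I: 1702/1137 ≈ 1.497 → |1.497 − 1.618| = 0.121
II: 1304/848 ≈ 1.538 → |1.538 − 1.618| = 0.080
III: 1711/928 ≈ 1.844 → |1.844 − 1.618| = 0.226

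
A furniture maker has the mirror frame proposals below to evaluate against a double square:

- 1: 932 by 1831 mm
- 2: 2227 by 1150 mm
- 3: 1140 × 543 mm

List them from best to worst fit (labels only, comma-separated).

1, 2, 3

Ratios: 1 = 1831 / 932 ≈ 1.965; 2 = 2227 / 1150 ≈ 1.937; 3 = 1140 / 543 ≈ 2.099.
|Δ from 2.000|: 1 0.035; 2 0.063; 3 0.099.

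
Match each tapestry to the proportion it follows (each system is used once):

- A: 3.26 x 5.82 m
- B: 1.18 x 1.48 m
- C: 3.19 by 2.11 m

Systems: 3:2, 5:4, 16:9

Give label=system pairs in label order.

A = 5.82/3.26 ≈ 1.785 → 16:9 (1.778)
B = 1.48/1.18 ≈ 1.254 → 5:4 (1.250)
C = 3.19/2.11 ≈ 1.512 → 3:2 (1.500)

A=16:9, B=5:4, C=3:2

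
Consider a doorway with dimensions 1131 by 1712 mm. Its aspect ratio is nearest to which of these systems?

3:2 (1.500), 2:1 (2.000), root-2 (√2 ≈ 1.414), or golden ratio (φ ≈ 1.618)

3:2

1712/1131 ≈ 1.514. Nearest candidates are 3:2 (1.500, off by 0.014) and root-2 (1.414, off by 0.100).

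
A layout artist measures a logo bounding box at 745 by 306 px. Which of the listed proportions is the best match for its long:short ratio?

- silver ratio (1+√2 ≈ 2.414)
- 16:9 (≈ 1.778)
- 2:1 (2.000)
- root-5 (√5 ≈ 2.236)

silver ratio

Ratio = 745 / 306 ≈ 2.435.
Distances: silver ratio 2.414 (Δ 0.021); 16:9 1.778 (Δ 0.657); 2:1 2.000 (Δ 0.435); root-5 2.236 (Δ 0.199).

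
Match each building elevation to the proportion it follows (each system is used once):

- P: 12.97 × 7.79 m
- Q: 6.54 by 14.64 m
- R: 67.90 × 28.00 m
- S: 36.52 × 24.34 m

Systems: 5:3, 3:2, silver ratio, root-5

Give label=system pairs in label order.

P=5:3, Q=root-5, R=silver ratio, S=3:2

P = 12.97/7.79 ≈ 1.665 → 5:3 (1.667)
Q = 14.64/6.54 ≈ 2.239 → root-5 (2.236)
R = 67.90/28.00 ≈ 2.425 → silver ratio (2.414)
S = 36.52/24.34 ≈ 1.500 → 3:2 (1.500)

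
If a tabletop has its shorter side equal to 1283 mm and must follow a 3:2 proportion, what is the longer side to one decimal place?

3:2 = 1.50000.
Longer side = 1283 × 1.50000 ≈ 1924.500 → 1924.5 mm.

1924.5 mm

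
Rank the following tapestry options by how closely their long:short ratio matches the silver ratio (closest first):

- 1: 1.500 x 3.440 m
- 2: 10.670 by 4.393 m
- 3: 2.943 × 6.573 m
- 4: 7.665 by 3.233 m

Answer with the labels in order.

1: 3.440/1.500 ≈ 2.293 → |2.293 − 2.414| = 0.121
2: 10.670/4.393 ≈ 2.429 → |2.429 − 2.414| = 0.015
3: 6.573/2.943 ≈ 2.233 → |2.233 − 2.414| = 0.181
4: 7.665/3.233 ≈ 2.371 → |2.371 − 2.414| = 0.043

2, 4, 1, 3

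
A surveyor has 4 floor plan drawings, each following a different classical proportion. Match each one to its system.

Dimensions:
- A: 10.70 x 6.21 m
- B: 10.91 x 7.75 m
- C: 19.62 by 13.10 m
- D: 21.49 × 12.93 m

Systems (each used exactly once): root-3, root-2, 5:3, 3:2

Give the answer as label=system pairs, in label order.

Ratios: A ≈ 1.723; B ≈ 1.408; C ≈ 1.498; D ≈ 1.662.
Targets: root-3 ≈ 1.732; root-2 ≈ 1.414; 5:3 ≈ 1.667; 3:2 ≈ 1.500.

A=root-3, B=root-2, C=3:2, D=5:3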